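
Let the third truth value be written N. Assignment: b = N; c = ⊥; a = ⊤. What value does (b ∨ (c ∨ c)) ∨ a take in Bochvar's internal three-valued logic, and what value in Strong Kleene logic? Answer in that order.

N; ⊤

In Bochvar's internal three-valued logic: c ∨ c = ⊥ ∨ ⊥ = ⊥
b ∨ (c ∨ c) = N ∨ ⊥ = N
(b ∨ (c ∨ c)) ∨ a = N ∨ ⊤ = N
In Strong Kleene logic: c ∨ c = ⊥ ∨ ⊥ = ⊥
b ∨ (c ∨ c) = N ∨ ⊥ = N
(b ∨ (c ∨ c)) ∨ a = N ∨ ⊤ = ⊤
They differ because Bochvar's internal three-valued logic and Strong Kleene logic treat N differently under the binary connectives.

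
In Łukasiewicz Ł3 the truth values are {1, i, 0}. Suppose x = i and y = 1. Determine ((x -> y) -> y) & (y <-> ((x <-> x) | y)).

1

x -> y = i -> 1 = 1  [min(1, 1−½+1)]
(x -> y) -> y = 1 -> 1 = 1
x <-> x = i <-> i = 1
(x <-> x) | y = 1 | 1 = 1
y <-> ((x <-> x) | y) = 1 <-> 1 = 1
((x -> y) -> y) & (y <-> ((x <-> x) | y)) = 1 & 1 = 1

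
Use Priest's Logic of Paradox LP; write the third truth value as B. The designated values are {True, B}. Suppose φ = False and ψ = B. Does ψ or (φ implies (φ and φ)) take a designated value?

φ and φ = False and False = False
φ implies (φ and φ) = False implies False = True
ψ or (φ implies (φ and φ)) = B or True = True
True ∈ {True, B}.

Yes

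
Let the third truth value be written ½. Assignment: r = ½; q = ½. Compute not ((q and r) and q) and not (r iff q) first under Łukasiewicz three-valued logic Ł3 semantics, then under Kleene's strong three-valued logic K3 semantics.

0; ½

In Łukasiewicz three-valued logic Ł3: q and r = ½ and ½ = ½
(q and r) and q = ½ and ½ = ½
not ((q and r) and q) = not ½ = ½
r iff q = ½ iff ½ = 1  [1 − |½−½|]
not (r iff q) = not 1 = 0
not ((q and r) and q) and not (r iff q) = ½ and 0 = 0
In Kleene's strong three-valued logic K3: q and r = ½ and ½ = ½
(q and r) and q = ½ and ½ = ½
not ((q and r) and q) = not ½ = ½
r iff q = ½ iff ½ = ½
not (r iff q) = not ½ = ½
not ((q and r) and q) and not (r iff q) = ½ and ½ = ½
They differ because Łukasiewicz three-valued logic Ł3 and Kleene's strong three-valued logic K3 treat ½ differently under implication.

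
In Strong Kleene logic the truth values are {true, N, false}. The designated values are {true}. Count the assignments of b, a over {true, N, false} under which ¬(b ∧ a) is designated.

5

Of the 9 assignments, 5 give a value in {true}.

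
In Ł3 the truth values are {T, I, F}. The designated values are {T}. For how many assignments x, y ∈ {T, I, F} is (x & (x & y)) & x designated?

1

Designated under: (x=T, y=T).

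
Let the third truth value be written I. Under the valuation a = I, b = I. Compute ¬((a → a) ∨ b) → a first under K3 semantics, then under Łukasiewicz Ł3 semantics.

I; 1

In K3: a → a = I → I = I
(a → a) ∨ b = I ∨ I = I
¬((a → a) ∨ b) = ¬I = I
¬((a → a) ∨ b) → a = I → I = I
In Łukasiewicz Ł3: a → a = I → I = 1  [min(1, 1−½+½)]
(a → a) ∨ b = 1 ∨ I = 1
¬((a → a) ∨ b) = ¬1 = 0
¬((a → a) ∨ b) → a = 0 → I = 1
They differ because K3 and Łukasiewicz Ł3 treat I differently under implication.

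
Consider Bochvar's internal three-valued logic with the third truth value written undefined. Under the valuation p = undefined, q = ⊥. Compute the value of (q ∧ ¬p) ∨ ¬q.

¬p = ¬undefined = undefined
q ∧ ¬p = ⊥ ∧ undefined = undefined
¬q = ¬⊥ = ⊤
(q ∧ ¬p) ∨ ¬q = undefined ∨ ⊤ = undefined

undefined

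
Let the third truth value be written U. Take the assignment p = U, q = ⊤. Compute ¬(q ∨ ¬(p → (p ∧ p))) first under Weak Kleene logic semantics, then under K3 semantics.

U; ⊥

In Weak Kleene logic: p ∧ p = U ∧ U = U
p → (p ∧ p) = U → U = U  [any arg is the third value ⇒ result is the third value]
¬(p → (p ∧ p)) = ¬U = U
q ∨ ¬(p → (p ∧ p)) = ⊤ ∨ U = U
¬(q ∨ ¬(p → (p ∧ p))) = ¬U = U
In K3: p ∧ p = U ∧ U = U
p → (p ∧ p) = U → U = U  [¬U ∨ U]
¬(p → (p ∧ p)) = ¬U = U
q ∨ ¬(p → (p ∧ p)) = ⊤ ∨ U = ⊤
¬(q ∨ ¬(p → (p ∧ p))) = ¬⊤ = ⊥
They differ because Weak Kleene logic and K3 treat U differently under the binary connectives.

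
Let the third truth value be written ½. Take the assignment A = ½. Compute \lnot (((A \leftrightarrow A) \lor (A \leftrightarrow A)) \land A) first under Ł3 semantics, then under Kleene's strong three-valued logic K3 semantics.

½; ½

In Ł3: A \leftrightarrow A = ½ \leftrightarrow ½ = ⊤  [1 − |½−½|]
A \leftrightarrow A = ½ \leftrightarrow ½ = ⊤
(A \leftrightarrow A) \lor (A \leftrightarrow A) = ⊤ \lor ⊤ = ⊤
((A \leftrightarrow A) \lor (A \leftrightarrow A)) \land A = ⊤ \land ½ = ½
\lnot (((A \leftrightarrow A) \lor (A \leftrightarrow A)) \land A) = \lnot ½ = ½
In Kleene's strong three-valued logic K3: A \leftrightarrow A = ½ \leftrightarrow ½ = ½
A \leftrightarrow A = ½ \leftrightarrow ½ = ½
(A \leftrightarrow A) \lor (A \leftrightarrow A) = ½ \lor ½ = ½
((A \leftrightarrow A) \lor (A \leftrightarrow A)) \land A = ½ \land ½ = ½
\lnot (((A \leftrightarrow A) \lor (A \leftrightarrow A)) \land A) = \lnot ½ = ½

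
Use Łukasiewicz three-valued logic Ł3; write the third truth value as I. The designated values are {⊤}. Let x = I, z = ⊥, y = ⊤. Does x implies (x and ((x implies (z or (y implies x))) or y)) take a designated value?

Yes

y implies x = ⊤ implies I = I
z or (y implies x) = ⊥ or I = I
x implies (z or (y implies x)) = I implies I = ⊤
(x implies (z or (y implies x))) or y = ⊤ or ⊤ = ⊤
x and ((x implies (z or (y implies x))) or y) = I and ⊤ = I
x implies (x and ((x implies (z or (y implies x))) or y)) = I implies I = ⊤
⊤ ∈ {⊤}.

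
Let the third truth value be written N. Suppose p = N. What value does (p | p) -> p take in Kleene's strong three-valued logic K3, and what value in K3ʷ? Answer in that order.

N; N

In Kleene's strong three-valued logic K3: p | p = N | N = N
(p | p) -> p = N -> N = N
In K3ʷ: p | p = N | N = N
(p | p) -> p = N -> N = N  [any arg is the third value ⇒ result is the third value]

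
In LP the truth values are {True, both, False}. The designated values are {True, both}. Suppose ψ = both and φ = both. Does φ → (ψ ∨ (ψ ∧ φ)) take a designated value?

ψ ∧ φ = both ∧ both = both
ψ ∨ (ψ ∧ φ) = both ∨ both = both
φ → (ψ ∨ (ψ ∧ φ)) = both → both = both  [¬both ∨ both]
both ∈ {True, both}.

Yes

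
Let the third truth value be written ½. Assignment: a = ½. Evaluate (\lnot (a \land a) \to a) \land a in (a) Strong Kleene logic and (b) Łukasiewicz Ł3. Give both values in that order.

In Strong Kleene logic: a \land a = ½ \land ½ = ½
\lnot (a \land a) = \lnot ½ = ½
\lnot (a \land a) \to a = ½ \to ½ = ½  [\lnot ½ \lor ½]
(\lnot (a \land a) \to a) \land a = ½ \land ½ = ½
In Łukasiewicz Ł3: a \land a = ½ \land ½ = ½
\lnot (a \land a) = \lnot ½ = ½
\lnot (a \land a) \to a = ½ \to ½ = 1
(\lnot (a \land a) \to a) \land a = 1 \land ½ = ½

½; ½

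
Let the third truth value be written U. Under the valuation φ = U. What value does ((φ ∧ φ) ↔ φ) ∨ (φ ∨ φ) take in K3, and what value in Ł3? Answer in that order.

U; 1

In K3: φ ∧ φ = U ∧ U = U
(φ ∧ φ) ↔ φ = U ↔ U = U
φ ∨ φ = U ∨ U = U
((φ ∧ φ) ↔ φ) ∨ (φ ∨ φ) = U ∨ U = U
In Ł3: φ ∧ φ = U ∧ U = U
(φ ∧ φ) ↔ φ = U ↔ U = 1  [1 − |½−½|]
φ ∨ φ = U ∨ U = U
((φ ∧ φ) ↔ φ) ∨ (φ ∨ φ) = 1 ∨ U = 1
They differ because K3 and Ł3 treat U differently under implication.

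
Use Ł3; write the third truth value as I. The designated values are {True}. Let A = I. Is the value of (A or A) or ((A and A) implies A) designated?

A or A = I or I = I
A and A = I and I = I
(A and A) implies A = I implies I = True
(A or A) or ((A and A) implies A) = I or True = True
True ∈ {True}.

Yes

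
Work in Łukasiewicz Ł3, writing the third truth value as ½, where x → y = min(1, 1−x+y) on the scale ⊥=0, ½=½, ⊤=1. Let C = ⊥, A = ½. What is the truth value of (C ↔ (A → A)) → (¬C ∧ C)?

⊤

A → A = ½ → ½ = ⊤  [min(1, 1−½+½)]
C ↔ (A → A) = ⊥ ↔ ⊤ = ⊥
¬C = ¬⊥ = ⊤
¬C ∧ C = ⊤ ∧ ⊥ = ⊥
(C ↔ (A → A)) → (¬C ∧ C) = ⊥ → ⊥ = ⊤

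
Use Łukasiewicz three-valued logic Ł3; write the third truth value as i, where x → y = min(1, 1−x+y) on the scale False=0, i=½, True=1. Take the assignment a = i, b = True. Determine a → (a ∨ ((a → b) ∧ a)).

a → b = i → True = True  [min(1, 1−½+1)]
(a → b) ∧ a = True ∧ i = i
a ∨ ((a → b) ∧ a) = i ∨ i = i
a → (a ∨ ((a → b) ∧ a)) = i → i = True

True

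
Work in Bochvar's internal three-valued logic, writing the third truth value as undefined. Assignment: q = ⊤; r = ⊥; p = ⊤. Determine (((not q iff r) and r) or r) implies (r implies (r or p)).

not q = not ⊤ = ⊥
not q iff r = ⊥ iff ⊥ = ⊤
(not q iff r) and r = ⊤ and ⊥ = ⊥
((not q iff r) and r) or r = ⊥ or ⊥ = ⊥
r or p = ⊥ or ⊤ = ⊤
r implies (r or p) = ⊥ implies ⊤ = ⊤
(((not q iff r) and r) or r) implies (r implies (r or p)) = ⊥ implies ⊤ = ⊤

⊤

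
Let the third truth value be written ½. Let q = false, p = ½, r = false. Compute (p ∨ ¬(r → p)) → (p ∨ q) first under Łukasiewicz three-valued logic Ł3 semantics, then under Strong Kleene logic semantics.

true; ½

In Łukasiewicz three-valued logic Ł3: r → p = false → ½ = true  [min(1, 1−0+½)]
¬(r → p) = ¬true = false
p ∨ ¬(r → p) = ½ ∨ false = ½
p ∨ q = ½ ∨ false = ½
(p ∨ ¬(r → p)) → (p ∨ q) = ½ → ½ = true
In Strong Kleene logic: r → p = false → ½ = true  [¬false ∨ ½]
¬(r → p) = ¬true = false
p ∨ ¬(r → p) = ½ ∨ false = ½
p ∨ q = ½ ∨ false = ½
(p ∨ ¬(r → p)) → (p ∨ q) = ½ → ½ = ½
They differ because Łukasiewicz three-valued logic Ł3 and Strong Kleene logic treat ½ differently under implication.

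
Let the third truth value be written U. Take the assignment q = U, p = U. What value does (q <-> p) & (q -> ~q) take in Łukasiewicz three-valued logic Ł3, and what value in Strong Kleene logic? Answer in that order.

⊤; U

In Łukasiewicz three-valued logic Ł3: q <-> p = U <-> U = ⊤
~q = ~U = U
q -> ~q = U -> U = ⊤
(q <-> p) & (q -> ~q) = ⊤ & ⊤ = ⊤
In Strong Kleene logic: q <-> p = U <-> U = U
~q = ~U = U
q -> ~q = U -> U = U
(q <-> p) & (q -> ~q) = U & U = U
They differ because Łukasiewicz three-valued logic Ł3 and Strong Kleene logic treat U differently under implication.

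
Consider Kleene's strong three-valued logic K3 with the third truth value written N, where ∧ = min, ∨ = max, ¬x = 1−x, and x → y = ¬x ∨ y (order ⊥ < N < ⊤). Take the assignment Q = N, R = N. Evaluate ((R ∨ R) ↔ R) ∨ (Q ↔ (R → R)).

N

R ∨ R = N ∨ N = N
(R ∨ R) ↔ R = N ↔ N = N
R → R = N → N = N
Q ↔ (R → R) = N ↔ N = N
((R ∨ R) ↔ R) ∨ (Q ↔ (R → R)) = N ∨ N = N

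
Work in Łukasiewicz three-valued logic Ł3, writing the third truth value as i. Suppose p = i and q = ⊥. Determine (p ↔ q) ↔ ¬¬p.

⊤

p ↔ q = i ↔ ⊥ = i  [1 − |½−0|]
¬p = ¬i = i
¬¬p = ¬i = i
(p ↔ q) ↔ ¬¬p = i ↔ i = ⊤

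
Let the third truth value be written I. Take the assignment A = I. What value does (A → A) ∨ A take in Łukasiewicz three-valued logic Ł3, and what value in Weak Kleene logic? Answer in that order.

In Łukasiewicz three-valued logic Ł3: A → A = I → I = true
(A → A) ∨ A = true ∨ I = true
In Weak Kleene logic: A → A = I → I = I  [any arg is the third value ⇒ result is the third value]
(A → A) ∨ A = I ∨ I = I
They differ because Łukasiewicz three-valued logic Ł3 and Weak Kleene logic treat I differently under the binary connectives.

true; I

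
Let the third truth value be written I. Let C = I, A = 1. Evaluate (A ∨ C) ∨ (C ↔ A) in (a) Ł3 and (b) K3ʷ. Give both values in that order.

1; I

In Ł3: A ∨ C = 1 ∨ I = 1
C ↔ A = I ↔ 1 = I  [1 − |½−1|]
(A ∨ C) ∨ (C ↔ A) = 1 ∨ I = 1
In K3ʷ: A ∨ C = 1 ∨ I = I
C ↔ A = I ↔ 1 = I
(A ∨ C) ∨ (C ↔ A) = I ∨ I = I
They differ because Ł3 and K3ʷ treat I differently under the binary connectives.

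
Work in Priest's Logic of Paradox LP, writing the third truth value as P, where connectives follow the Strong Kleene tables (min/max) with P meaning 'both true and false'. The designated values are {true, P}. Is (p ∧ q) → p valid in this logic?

Yes

Every assignment of p, q over {true, P, false} gives a value in {true, P}.
In particular, with p=P, q=P: (p ∧ q) → p = P.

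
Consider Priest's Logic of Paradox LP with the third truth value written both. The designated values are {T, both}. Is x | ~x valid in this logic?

Every assignment of x over {T, both, F} gives a value in {T, both}.
In particular, with x=both: x | ~x = both.

Yes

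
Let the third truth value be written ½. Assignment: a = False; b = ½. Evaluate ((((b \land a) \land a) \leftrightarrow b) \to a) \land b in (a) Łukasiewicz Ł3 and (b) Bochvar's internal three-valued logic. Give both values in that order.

In Łukasiewicz Ł3: b \land a = ½ \land False = False
(b \land a) \land a = False \land False = False
((b \land a) \land a) \leftrightarrow b = False \leftrightarrow ½ = ½
(((b \land a) \land a) \leftrightarrow b) \to a = ½ \to False = ½
((((b \land a) \land a) \leftrightarrow b) \to a) \land b = ½ \land ½ = ½
In Bochvar's internal three-valued logic: b \land a = ½ \land False = ½
(b \land a) \land a = ½ \land False = ½
((b \land a) \land a) \leftrightarrow b = ½ \leftrightarrow ½ = ½
(((b \land a) \land a) \leftrightarrow b) \to a = ½ \to False = ½
((((b \land a) \land a) \leftrightarrow b) \to a) \land b = ½ \land ½ = ½

½; ½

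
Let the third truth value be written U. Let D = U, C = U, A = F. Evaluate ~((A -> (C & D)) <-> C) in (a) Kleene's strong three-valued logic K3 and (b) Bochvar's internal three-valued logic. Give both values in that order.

In Kleene's strong three-valued logic K3: C & D = U & U = U
A -> (C & D) = F -> U = T
(A -> (C & D)) <-> C = T <-> U = U
~((A -> (C & D)) <-> C) = ~U = U
In Bochvar's internal three-valued logic: C & D = U & U = U
A -> (C & D) = F -> U = U  [any arg is the third value ⇒ result is the third value]
(A -> (C & D)) <-> C = U <-> U = U
~((A -> (C & D)) <-> C) = ~U = U

U; U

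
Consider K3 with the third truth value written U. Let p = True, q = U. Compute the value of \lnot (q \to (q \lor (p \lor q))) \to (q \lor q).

True

p \lor q = True \lor U = True
q \lor (p \lor q) = U \lor True = True
q \to (q \lor (p \lor q)) = U \to True = True
\lnot (q \to (q \lor (p \lor q))) = \lnot True = False
q \lor q = U \lor U = U
\lnot (q \to (q \lor (p \lor q))) \to (q \lor q) = False \to U = True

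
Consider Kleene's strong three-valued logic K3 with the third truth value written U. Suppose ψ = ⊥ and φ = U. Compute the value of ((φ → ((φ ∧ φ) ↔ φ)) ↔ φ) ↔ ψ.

φ ∧ φ = U ∧ U = U
(φ ∧ φ) ↔ φ = U ↔ U = U
φ → ((φ ∧ φ) ↔ φ) = U → U = U  [¬U ∨ U]
(φ → ((φ ∧ φ) ↔ φ)) ↔ φ = U ↔ U = U
((φ → ((φ ∧ φ) ↔ φ)) ↔ φ) ↔ ψ = U ↔ ⊥ = U

U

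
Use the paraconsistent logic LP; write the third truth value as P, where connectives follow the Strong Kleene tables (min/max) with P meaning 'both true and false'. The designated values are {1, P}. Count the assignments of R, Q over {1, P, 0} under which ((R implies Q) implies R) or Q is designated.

8

Of the 9 assignments, 8 give a value in {1, P}.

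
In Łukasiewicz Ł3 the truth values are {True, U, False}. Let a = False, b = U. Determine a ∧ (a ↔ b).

a ↔ b = False ↔ U = U
a ∧ (a ↔ b) = False ∧ U = False

False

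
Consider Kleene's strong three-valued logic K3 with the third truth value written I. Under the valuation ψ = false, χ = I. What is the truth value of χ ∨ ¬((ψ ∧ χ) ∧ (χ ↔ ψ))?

true

ψ ∧ χ = false ∧ I = false
χ ↔ ψ = I ↔ false = I
(ψ ∧ χ) ∧ (χ ↔ ψ) = false ∧ I = false
¬((ψ ∧ χ) ∧ (χ ↔ ψ)) = ¬false = true
χ ∨ ¬((ψ ∧ χ) ∧ (χ ↔ ψ)) = I ∨ true = true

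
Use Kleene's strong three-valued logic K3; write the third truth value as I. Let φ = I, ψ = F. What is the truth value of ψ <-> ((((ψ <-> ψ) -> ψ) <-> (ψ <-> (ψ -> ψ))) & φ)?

I

ψ <-> ψ = F <-> F = T
(ψ <-> ψ) -> ψ = T -> F = F
ψ -> ψ = F -> F = T
ψ <-> (ψ -> ψ) = F <-> T = F
((ψ <-> ψ) -> ψ) <-> (ψ <-> (ψ -> ψ)) = F <-> F = T
(((ψ <-> ψ) -> ψ) <-> (ψ <-> (ψ -> ψ))) & φ = T & I = I
ψ <-> ((((ψ <-> ψ) -> ψ) <-> (ψ <-> (ψ -> ψ))) & φ) = F <-> I = I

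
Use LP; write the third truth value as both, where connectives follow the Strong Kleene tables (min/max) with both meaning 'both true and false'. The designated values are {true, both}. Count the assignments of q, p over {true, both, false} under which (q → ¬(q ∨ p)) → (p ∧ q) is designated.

6

Of the 9 assignments, 6 give a value in {true, both}.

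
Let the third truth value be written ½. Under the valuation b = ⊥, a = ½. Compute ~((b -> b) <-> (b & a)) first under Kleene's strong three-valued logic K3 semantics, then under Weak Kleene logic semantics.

⊤; ½

In Kleene's strong three-valued logic K3: b -> b = ⊥ -> ⊥ = ⊤
b & a = ⊥ & ½ = ⊥
(b -> b) <-> (b & a) = ⊤ <-> ⊥ = ⊥
~((b -> b) <-> (b & a)) = ~⊥ = ⊤
In Weak Kleene logic: b -> b = ⊥ -> ⊥ = ⊤
b & a = ⊥ & ½ = ½
(b -> b) <-> (b & a) = ⊤ <-> ½ = ½
~((b -> b) <-> (b & a)) = ~½ = ½
They differ because Kleene's strong three-valued logic K3 and Weak Kleene logic treat ½ differently under the binary connectives.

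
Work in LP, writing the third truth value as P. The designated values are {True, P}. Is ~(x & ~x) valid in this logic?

Yes

Every assignment of x over {True, P, False} gives a value in {True, P}.
In particular, with x=P: ~(x & ~x) = P.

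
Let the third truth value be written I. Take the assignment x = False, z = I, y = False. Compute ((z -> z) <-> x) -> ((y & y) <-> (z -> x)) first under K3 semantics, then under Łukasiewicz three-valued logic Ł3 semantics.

In K3: z -> z = I -> I = I  [~I | I]
(z -> z) <-> x = I <-> False = I
y & y = False & False = False
z -> x = I -> False = I
(y & y) <-> (z -> x) = False <-> I = I
((z -> z) <-> x) -> ((y & y) <-> (z -> x)) = I -> I = I
In Łukasiewicz three-valued logic Ł3: z -> z = I -> I = True  [min(1, 1−½+½)]
(z -> z) <-> x = True <-> False = False
y & y = False & False = False
z -> x = I -> False = I
(y & y) <-> (z -> x) = False <-> I = I
((z -> z) <-> x) -> ((y & y) <-> (z -> x)) = False -> I = True
They differ because K3 and Łukasiewicz three-valued logic Ł3 treat I differently under implication.

I; True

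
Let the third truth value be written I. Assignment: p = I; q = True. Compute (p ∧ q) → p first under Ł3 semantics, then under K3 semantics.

True; I

In Ł3: p ∧ q = I ∧ True = I
(p ∧ q) → p = I → I = True  [min(1, 1−½+½)]
In K3: p ∧ q = I ∧ True = I
(p ∧ q) → p = I → I = I  [¬I ∨ I]
They differ because Ł3 and K3 treat I differently under implication.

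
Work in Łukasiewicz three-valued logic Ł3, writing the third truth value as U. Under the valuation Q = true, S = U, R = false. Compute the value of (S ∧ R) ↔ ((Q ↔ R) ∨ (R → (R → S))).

S ∧ R = U ∧ false = false
Q ↔ R = true ↔ false = false
R → S = false → U = true
R → (R → S) = false → true = true
(Q ↔ R) ∨ (R → (R → S)) = false ∨ true = true
(S ∧ R) ↔ ((Q ↔ R) ∨ (R → (R → S))) = false ↔ true = false

false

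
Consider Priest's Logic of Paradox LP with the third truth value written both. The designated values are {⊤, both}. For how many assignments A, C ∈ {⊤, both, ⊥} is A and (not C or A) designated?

6

Of the 9 assignments, 6 give a value in {⊤, both}.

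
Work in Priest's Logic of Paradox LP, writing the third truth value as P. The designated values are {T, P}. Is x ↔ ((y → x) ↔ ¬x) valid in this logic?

Countermodel: x=T, y=T gives F, which is not designated.

No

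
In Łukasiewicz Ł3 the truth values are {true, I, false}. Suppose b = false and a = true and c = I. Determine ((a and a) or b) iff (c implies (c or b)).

a and a = true and true = true
(a and a) or b = true or false = true
c or b = I or false = I
c implies (c or b) = I implies I = true  [min(1, 1−½+½)]
((a and a) or b) iff (c implies (c or b)) = true iff true = true

true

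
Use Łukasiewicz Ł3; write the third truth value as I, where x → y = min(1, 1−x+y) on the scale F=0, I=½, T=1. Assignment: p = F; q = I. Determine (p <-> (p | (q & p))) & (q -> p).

q & p = I & F = F
p | (q & p) = F | F = F
p <-> (p | (q & p)) = F <-> F = T
q -> p = I -> F = I
(p <-> (p | (q & p))) & (q -> p) = T & I = I

I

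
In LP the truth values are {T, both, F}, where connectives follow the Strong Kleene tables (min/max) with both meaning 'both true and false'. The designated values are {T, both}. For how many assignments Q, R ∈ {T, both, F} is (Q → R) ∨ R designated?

Of the 9 assignments, 8 give a value in {T, both}.

8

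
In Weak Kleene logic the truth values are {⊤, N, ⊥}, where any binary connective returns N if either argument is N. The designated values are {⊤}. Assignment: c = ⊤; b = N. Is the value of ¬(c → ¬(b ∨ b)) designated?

No

b ∨ b = N ∨ N = N
¬(b ∨ b) = ¬N = N
c → ¬(b ∨ b) = ⊤ → N = N
¬(c → ¬(b ∨ b)) = ¬N = N
N ∉ {⊤}.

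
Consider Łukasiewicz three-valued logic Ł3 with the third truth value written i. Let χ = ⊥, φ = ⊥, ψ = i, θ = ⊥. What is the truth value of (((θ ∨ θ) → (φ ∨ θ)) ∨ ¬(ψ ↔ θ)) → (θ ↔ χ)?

⊤

θ ∨ θ = ⊥ ∨ ⊥ = ⊥
φ ∨ θ = ⊥ ∨ ⊥ = ⊥
(θ ∨ θ) → (φ ∨ θ) = ⊥ → ⊥ = ⊤
ψ ↔ θ = i ↔ ⊥ = i  [1 − |½−0|]
¬(ψ ↔ θ) = ¬i = i
((θ ∨ θ) → (φ ∨ θ)) ∨ ¬(ψ ↔ θ) = ⊤ ∨ i = ⊤
θ ↔ χ = ⊥ ↔ ⊥ = ⊤
(((θ ∨ θ) → (φ ∨ θ)) ∨ ¬(ψ ↔ θ)) → (θ ↔ χ) = ⊤ → ⊤ = ⊤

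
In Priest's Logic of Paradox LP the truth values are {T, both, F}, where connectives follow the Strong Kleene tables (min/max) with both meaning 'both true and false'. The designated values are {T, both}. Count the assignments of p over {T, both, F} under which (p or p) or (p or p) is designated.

p=T: T ✓
p=both: both ✓
p=F: F ·

2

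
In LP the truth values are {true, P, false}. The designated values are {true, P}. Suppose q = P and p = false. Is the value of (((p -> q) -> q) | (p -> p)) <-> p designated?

p -> q = false -> P = true  [~false | P]
(p -> q) -> q = true -> P = P
p -> p = false -> false = true
((p -> q) -> q) | (p -> p) = P | true = true
(((p -> q) -> q) | (p -> p)) <-> p = true <-> false = false
false ∉ {true, P}.

No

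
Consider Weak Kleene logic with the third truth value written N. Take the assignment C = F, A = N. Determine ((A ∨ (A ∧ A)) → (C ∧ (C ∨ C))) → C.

A ∧ A = N ∧ N = N
A ∨ (A ∧ A) = N ∨ N = N
C ∨ C = F ∨ F = F
C ∧ (C ∨ C) = F ∧ F = F
(A ∨ (A ∧ A)) → (C ∧ (C ∨ C)) = N → F = N
((A ∨ (A ∧ A)) → (C ∧ (C ∨ C))) → C = N → F = N

N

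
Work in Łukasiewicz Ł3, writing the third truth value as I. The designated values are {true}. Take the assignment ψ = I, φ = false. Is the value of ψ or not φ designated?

not φ = not false = true
ψ or not φ = I or true = true
true ∈ {true}.

Yes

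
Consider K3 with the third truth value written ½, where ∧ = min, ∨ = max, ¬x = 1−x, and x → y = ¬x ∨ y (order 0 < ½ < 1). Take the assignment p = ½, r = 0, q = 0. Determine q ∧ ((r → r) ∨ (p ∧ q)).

0

r → r = 0 → 0 = 1
p ∧ q = ½ ∧ 0 = 0
(r → r) ∨ (p ∧ q) = 1 ∨ 0 = 1
q ∧ ((r → r) ∨ (p ∧ q)) = 0 ∧ 1 = 0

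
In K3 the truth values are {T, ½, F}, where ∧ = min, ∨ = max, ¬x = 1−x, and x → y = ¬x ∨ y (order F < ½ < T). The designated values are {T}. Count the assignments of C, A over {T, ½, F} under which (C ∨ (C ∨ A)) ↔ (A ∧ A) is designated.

4

Designated under: (C=T, A=T); (C=½, A=T); (C=F, A=T); (C=F, A=F).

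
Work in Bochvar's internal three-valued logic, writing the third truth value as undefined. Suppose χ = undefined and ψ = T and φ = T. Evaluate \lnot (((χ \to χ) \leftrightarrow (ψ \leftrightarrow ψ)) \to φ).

χ \to χ = undefined \to undefined = undefined  [any arg is the third value ⇒ result is the third value]
ψ \leftrightarrow ψ = T \leftrightarrow T = T
(χ \to χ) \leftrightarrow (ψ \leftrightarrow ψ) = undefined \leftrightarrow T = undefined
((χ \to χ) \leftrightarrow (ψ \leftrightarrow ψ)) \to φ = undefined \to T = undefined
\lnot (((χ \to χ) \leftrightarrow (ψ \leftrightarrow ψ)) \to φ) = \lnot undefined = undefined

undefined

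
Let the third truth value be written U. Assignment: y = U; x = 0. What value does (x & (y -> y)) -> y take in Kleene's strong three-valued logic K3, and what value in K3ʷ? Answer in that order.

1; U

In Kleene's strong three-valued logic K3: y -> y = U -> U = U  [~U | U]
x & (y -> y) = 0 & U = 0
(x & (y -> y)) -> y = 0 -> U = 1
In K3ʷ: y -> y = U -> U = U  [any arg is the third value ⇒ result is the third value]
x & (y -> y) = 0 & U = U
(x & (y -> y)) -> y = U -> U = U
They differ because Kleene's strong three-valued logic K3 and K3ʷ treat U differently under the binary connectives.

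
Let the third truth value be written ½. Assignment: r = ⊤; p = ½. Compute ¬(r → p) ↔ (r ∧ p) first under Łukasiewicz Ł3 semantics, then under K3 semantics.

⊤; ½

In Łukasiewicz Ł3: r → p = ⊤ → ½ = ½  [min(1, 1−1+½)]
¬(r → p) = ¬½ = ½
r ∧ p = ⊤ ∧ ½ = ½
¬(r → p) ↔ (r ∧ p) = ½ ↔ ½ = ⊤
In K3: r → p = ⊤ → ½ = ½  [¬⊤ ∨ ½]
¬(r → p) = ¬½ = ½
r ∧ p = ⊤ ∧ ½ = ½
¬(r → p) ↔ (r ∧ p) = ½ ↔ ½ = ½
They differ because Łukasiewicz Ł3 and K3 treat ½ differently under implication.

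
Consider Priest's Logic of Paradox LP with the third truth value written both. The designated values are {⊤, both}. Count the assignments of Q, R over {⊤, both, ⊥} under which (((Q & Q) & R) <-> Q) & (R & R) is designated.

6

Of the 9 assignments, 6 give a value in {⊤, both}.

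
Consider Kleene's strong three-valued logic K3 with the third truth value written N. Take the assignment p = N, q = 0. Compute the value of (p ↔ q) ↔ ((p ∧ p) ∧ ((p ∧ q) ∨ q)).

N

p ↔ q = N ↔ 0 = N
p ∧ p = N ∧ N = N
p ∧ q = N ∧ 0 = 0
(p ∧ q) ∨ q = 0 ∨ 0 = 0
(p ∧ p) ∧ ((p ∧ q) ∨ q) = N ∧ 0 = 0
(p ↔ q) ↔ ((p ∧ p) ∧ ((p ∧ q) ∨ q)) = N ↔ 0 = N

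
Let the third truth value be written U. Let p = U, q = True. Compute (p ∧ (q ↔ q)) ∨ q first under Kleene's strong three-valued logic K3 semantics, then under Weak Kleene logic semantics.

In Kleene's strong three-valued logic K3: q ↔ q = True ↔ True = True
p ∧ (q ↔ q) = U ∧ True = U
(p ∧ (q ↔ q)) ∨ q = U ∨ True = True
In Weak Kleene logic: q ↔ q = True ↔ True = True
p ∧ (q ↔ q) = U ∧ True = U
(p ∧ (q ↔ q)) ∨ q = U ∨ True = U
They differ because Kleene's strong three-valued logic K3 and Weak Kleene logic treat U differently under the binary connectives.

True; U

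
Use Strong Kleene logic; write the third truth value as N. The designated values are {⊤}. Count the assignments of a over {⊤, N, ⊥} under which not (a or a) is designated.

1

a=⊤: ⊥ ·
a=N: N ·
a=⊥: ⊤ ✓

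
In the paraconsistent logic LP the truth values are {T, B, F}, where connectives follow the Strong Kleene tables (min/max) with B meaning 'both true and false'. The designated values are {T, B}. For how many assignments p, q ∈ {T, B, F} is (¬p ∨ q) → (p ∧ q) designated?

6

Of the 9 assignments, 6 give a value in {T, B}.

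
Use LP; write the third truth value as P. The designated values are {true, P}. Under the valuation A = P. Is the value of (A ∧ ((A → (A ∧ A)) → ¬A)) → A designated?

Yes

A ∧ A = P ∧ P = P
A → (A ∧ A) = P → P = P  [¬P ∨ P]
¬A = ¬P = P
(A → (A ∧ A)) → ¬A = P → P = P
A ∧ ((A → (A ∧ A)) → ¬A) = P ∧ P = P
(A ∧ ((A → (A ∧ A)) → ¬A)) → A = P → P = P
P ∈ {true, P}.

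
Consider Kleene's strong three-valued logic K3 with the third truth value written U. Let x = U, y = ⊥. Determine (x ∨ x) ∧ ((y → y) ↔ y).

⊥

x ∨ x = U ∨ U = U
y → y = ⊥ → ⊥ = ⊤
(y → y) ↔ y = ⊤ ↔ ⊥ = ⊥
(x ∨ x) ∧ ((y → y) ↔ y) = U ∧ ⊥ = ⊥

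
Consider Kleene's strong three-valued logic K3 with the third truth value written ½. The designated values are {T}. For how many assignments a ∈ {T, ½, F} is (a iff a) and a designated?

1

a=T: T ✓
a=½: ½ ·
a=F: F ·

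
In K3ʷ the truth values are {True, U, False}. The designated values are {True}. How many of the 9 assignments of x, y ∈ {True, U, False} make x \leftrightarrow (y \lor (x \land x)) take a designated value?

Designated under: (x=True, y=True); (x=True, y=False); (x=False, y=False).

3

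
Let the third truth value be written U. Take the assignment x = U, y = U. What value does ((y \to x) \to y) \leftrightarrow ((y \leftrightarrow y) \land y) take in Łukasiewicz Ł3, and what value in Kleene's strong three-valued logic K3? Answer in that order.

⊤; U

In Łukasiewicz Ł3: y \to x = U \to U = ⊤  [min(1, 1−½+½)]
(y \to x) \to y = ⊤ \to U = U
y \leftrightarrow y = U \leftrightarrow U = ⊤
(y \leftrightarrow y) \land y = ⊤ \land U = U
((y \to x) \to y) \leftrightarrow ((y \leftrightarrow y) \land y) = U \leftrightarrow U = ⊤
In Kleene's strong three-valued logic K3: y \to x = U \to U = U  [\lnot U \lor U]
(y \to x) \to y = U \to U = U
y \leftrightarrow y = U \leftrightarrow U = U
(y \leftrightarrow y) \land y = U \land U = U
((y \to x) \to y) \leftrightarrow ((y \leftrightarrow y) \land y) = U \leftrightarrow U = U
They differ because Łukasiewicz Ł3 and Kleene's strong three-valued logic K3 treat U differently under implication.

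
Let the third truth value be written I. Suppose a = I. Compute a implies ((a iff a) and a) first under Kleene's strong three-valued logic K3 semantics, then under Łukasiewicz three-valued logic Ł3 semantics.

I; ⊤

In Kleene's strong three-valued logic K3: a iff a = I iff I = I
(a iff a) and a = I and I = I
a implies ((a iff a) and a) = I implies I = I
In Łukasiewicz three-valued logic Ł3: a iff a = I iff I = ⊤  [1 − |½−½|]
(a iff a) and a = ⊤ and I = I
a implies ((a iff a) and a) = I implies I = ⊤
They differ because Kleene's strong three-valued logic K3 and Łukasiewicz three-valued logic Ł3 treat I differently under implication.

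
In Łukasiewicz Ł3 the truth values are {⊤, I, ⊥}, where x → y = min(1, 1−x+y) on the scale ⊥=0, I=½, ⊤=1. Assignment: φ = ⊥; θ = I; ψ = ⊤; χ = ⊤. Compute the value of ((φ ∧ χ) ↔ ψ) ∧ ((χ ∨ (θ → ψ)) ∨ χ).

φ ∧ χ = ⊥ ∧ ⊤ = ⊥
(φ ∧ χ) ↔ ψ = ⊥ ↔ ⊤ = ⊥
θ → ψ = I → ⊤ = ⊤
χ ∨ (θ → ψ) = ⊤ ∨ ⊤ = ⊤
(χ ∨ (θ → ψ)) ∨ χ = ⊤ ∨ ⊤ = ⊤
((φ ∧ χ) ↔ ψ) ∧ ((χ ∨ (θ → ψ)) ∨ χ) = ⊥ ∧ ⊤ = ⊥

⊥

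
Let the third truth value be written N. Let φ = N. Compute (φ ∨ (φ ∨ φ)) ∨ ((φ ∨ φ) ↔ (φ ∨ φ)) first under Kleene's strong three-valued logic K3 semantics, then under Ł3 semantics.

N; 1

In Kleene's strong three-valued logic K3: φ ∨ φ = N ∨ N = N
φ ∨ (φ ∨ φ) = N ∨ N = N
φ ∨ φ = N ∨ N = N
φ ∨ φ = N ∨ N = N
(φ ∨ φ) ↔ (φ ∨ φ) = N ↔ N = N
(φ ∨ (φ ∨ φ)) ∨ ((φ ∨ φ) ↔ (φ ∨ φ)) = N ∨ N = N
In Ł3: φ ∨ φ = N ∨ N = N
φ ∨ (φ ∨ φ) = N ∨ N = N
φ ∨ φ = N ∨ N = N
φ ∨ φ = N ∨ N = N
(φ ∨ φ) ↔ (φ ∨ φ) = N ↔ N = 1  [1 − |½−½|]
(φ ∨ (φ ∨ φ)) ∨ ((φ ∨ φ) ↔ (φ ∨ φ)) = N ∨ 1 = 1
They differ because Kleene's strong three-valued logic K3 and Ł3 treat N differently under implication.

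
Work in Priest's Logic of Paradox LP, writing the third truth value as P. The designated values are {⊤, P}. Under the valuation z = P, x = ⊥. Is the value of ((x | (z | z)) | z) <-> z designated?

z | z = P | P = P
x | (z | z) = ⊥ | P = P
(x | (z | z)) | z = P | P = P
((x | (z | z)) | z) <-> z = P <-> P = P
P ∈ {⊤, P}.

Yes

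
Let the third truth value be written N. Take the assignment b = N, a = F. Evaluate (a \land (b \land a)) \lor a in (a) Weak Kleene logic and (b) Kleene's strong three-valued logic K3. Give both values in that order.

In Weak Kleene logic: b \land a = N \land F = N
a \land (b \land a) = F \land N = N
(a \land (b \land a)) \lor a = N \lor F = N
In Kleene's strong three-valued logic K3: b \land a = N \land F = F
a \land (b \land a) = F \land F = F
(a \land (b \land a)) \lor a = F \lor F = F
They differ because Weak Kleene logic and Kleene's strong three-valued logic K3 treat N differently under the binary connectives.

N; F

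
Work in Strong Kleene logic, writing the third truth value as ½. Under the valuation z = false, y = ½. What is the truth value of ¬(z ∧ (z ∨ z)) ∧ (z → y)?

true

z ∨ z = false ∨ false = false
z ∧ (z ∨ z) = false ∧ false = false
¬(z ∧ (z ∨ z)) = ¬false = true
z → y = false → ½ = true  [¬false ∨ ½]
¬(z ∧ (z ∨ z)) ∧ (z → y) = true ∧ true = true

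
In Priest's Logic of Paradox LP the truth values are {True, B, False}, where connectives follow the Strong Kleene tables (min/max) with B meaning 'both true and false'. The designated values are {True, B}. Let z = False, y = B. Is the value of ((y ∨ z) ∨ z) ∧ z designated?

y ∨ z = B ∨ False = B
(y ∨ z) ∨ z = B ∨ False = B
((y ∨ z) ∨ z) ∧ z = B ∧ False = False
False ∉ {True, B}.

No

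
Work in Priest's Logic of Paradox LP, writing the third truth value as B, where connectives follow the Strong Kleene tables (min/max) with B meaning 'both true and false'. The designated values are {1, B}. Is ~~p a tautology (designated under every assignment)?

No

Countermodel: p=0 gives 0, which is not designated.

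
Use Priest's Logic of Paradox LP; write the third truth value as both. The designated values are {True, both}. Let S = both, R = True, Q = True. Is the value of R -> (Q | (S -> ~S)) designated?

~S = ~both = both
S -> ~S = both -> both = both  [~both | both]
Q | (S -> ~S) = True | both = True
R -> (Q | (S -> ~S)) = True -> True = True
True ∈ {True, both}.

Yes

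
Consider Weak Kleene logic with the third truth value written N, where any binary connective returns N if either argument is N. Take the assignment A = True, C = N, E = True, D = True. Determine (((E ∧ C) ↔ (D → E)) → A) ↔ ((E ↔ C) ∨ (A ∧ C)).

N

E ∧ C = True ∧ N = N
D → E = True → True = True
(E ∧ C) ↔ (D → E) = N ↔ True = N
((E ∧ C) ↔ (D → E)) → A = N → True = N
E ↔ C = True ↔ N = N
A ∧ C = True ∧ N = N
(E ↔ C) ∨ (A ∧ C) = N ∨ N = N
(((E ∧ C) ↔ (D → E)) → A) ↔ ((E ↔ C) ∨ (A ∧ C)) = N ↔ N = N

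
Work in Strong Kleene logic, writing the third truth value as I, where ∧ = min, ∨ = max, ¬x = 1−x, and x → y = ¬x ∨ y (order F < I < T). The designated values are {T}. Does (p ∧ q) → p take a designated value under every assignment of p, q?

Countermodel: p=I, q=T gives I, which is not designated.

No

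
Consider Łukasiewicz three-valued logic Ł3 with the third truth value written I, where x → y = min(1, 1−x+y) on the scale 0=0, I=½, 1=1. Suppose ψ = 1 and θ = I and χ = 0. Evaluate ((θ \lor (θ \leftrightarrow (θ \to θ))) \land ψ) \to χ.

I

θ \to θ = I \to I = 1  [min(1, 1−½+½)]
θ \leftrightarrow (θ \to θ) = I \leftrightarrow 1 = I
θ \lor (θ \leftrightarrow (θ \to θ)) = I \lor I = I
(θ \lor (θ \leftrightarrow (θ \to θ))) \land ψ = I \land 1 = I
((θ \lor (θ \leftrightarrow (θ \to θ))) \land ψ) \to χ = I \to 0 = I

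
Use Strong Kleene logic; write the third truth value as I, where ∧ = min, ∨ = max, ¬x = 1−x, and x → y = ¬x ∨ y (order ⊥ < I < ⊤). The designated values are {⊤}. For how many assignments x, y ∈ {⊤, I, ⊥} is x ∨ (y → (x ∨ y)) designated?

7

Of the 9 assignments, 7 give a value in {⊤}.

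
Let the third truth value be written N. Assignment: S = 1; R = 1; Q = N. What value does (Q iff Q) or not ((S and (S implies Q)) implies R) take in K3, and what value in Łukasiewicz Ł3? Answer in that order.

In K3: Q iff Q = N iff N = N
S implies Q = 1 implies N = N  [not 1 or N]
S and (S implies Q) = 1 and N = N
(S and (S implies Q)) implies R = N implies 1 = 1
not ((S and (S implies Q)) implies R) = not 1 = 0
(Q iff Q) or not ((S and (S implies Q)) implies R) = N or 0 = N
In Łukasiewicz Ł3: Q iff Q = N iff N = 1  [1 − |½−½|]
S implies Q = 1 implies N = N
S and (S implies Q) = 1 and N = N
(S and (S implies Q)) implies R = N implies 1 = 1
not ((S and (S implies Q)) implies R) = not 1 = 0
(Q iff Q) or not ((S and (S implies Q)) implies R) = 1 or 0 = 1
They differ because K3 and Łukasiewicz Ł3 treat N differently under implication.

N; 1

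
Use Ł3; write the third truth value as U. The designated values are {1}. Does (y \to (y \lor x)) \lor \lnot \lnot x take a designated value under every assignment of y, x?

Every assignment of y, x over {1, U, 0} gives a value in {1}.
In particular, with y=U, x=U: (y \to (y \lor x)) \lor \lnot \lnot x = 1.

Yes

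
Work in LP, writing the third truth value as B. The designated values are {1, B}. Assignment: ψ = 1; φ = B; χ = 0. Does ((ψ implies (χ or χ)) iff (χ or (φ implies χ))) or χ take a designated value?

χ or χ = 0 or 0 = 0
ψ implies (χ or χ) = 1 implies 0 = 0
φ implies χ = B implies 0 = B
χ or (φ implies χ) = 0 or B = B
(ψ implies (χ or χ)) iff (χ or (φ implies χ)) = 0 iff B = B
((ψ implies (χ or χ)) iff (χ or (φ implies χ))) or χ = B or 0 = B
B ∈ {1, B}.

Yes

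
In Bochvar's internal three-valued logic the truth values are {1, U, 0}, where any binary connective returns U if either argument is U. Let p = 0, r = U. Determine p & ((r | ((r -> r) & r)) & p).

U

r -> r = U -> U = U  [any arg is the third value ⇒ result is the third value]
(r -> r) & r = U & U = U
r | ((r -> r) & r) = U | U = U
(r | ((r -> r) & r)) & p = U & 0 = U
p & ((r | ((r -> r) & r)) & p) = 0 & U = U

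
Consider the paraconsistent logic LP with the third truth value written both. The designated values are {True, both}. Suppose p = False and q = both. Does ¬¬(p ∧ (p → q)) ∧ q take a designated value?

No

p → q = False → both = True  [¬False ∨ both]
p ∧ (p → q) = False ∧ True = False
¬(p ∧ (p → q)) = ¬False = True
¬¬(p ∧ (p → q)) = ¬True = False
¬¬(p ∧ (p → q)) ∧ q = False ∧ both = False
False ∉ {True, both}.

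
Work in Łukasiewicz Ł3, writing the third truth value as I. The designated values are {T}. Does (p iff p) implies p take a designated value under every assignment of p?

No

Countermodel: p=I gives I, which is not designated.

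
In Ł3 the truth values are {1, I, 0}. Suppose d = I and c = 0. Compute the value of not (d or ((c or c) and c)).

c or c = 0 or 0 = 0
(c or c) and c = 0 and 0 = 0
d or ((c or c) and c) = I or 0 = I
not (d or ((c or c) and c)) = not I = I

I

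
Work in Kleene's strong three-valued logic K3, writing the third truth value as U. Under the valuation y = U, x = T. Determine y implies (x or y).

T

x or y = T or U = T
y implies (x or y) = U implies T = T  [not U or T]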